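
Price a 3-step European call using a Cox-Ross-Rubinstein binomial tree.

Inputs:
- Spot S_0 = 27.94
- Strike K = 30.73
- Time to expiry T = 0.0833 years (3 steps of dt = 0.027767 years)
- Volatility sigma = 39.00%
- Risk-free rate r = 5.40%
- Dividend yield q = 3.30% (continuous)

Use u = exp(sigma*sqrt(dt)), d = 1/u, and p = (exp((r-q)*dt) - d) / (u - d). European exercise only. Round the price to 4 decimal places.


Answer: Price = V(0,0) = 0.3736

Derivation:
dt = T/N = 0.027767
u = exp(sigma*sqrt(dt)) = 1.067145; d = 1/u = 0.937080
p = (exp((r-q)*dt) - d) / (u - d) = 0.488243
Discount per step: exp(-r*dt) = 0.998502
Stock lattice S(k, i) with i counting down-moves:
  k=0: S(0,0) = 27.9400
  k=1: S(1,0) = 29.8160; S(1,1) = 26.1820
  k=2: S(2,0) = 31.8180; S(2,1) = 27.9400; S(2,2) = 24.5346
  k=3: S(3,0) = 33.9545; S(3,1) = 29.8160; S(3,2) = 26.1820; S(3,3) = 22.9909
Terminal payoffs V(N, i) = max(S_T - K, 0):
  V(3,0) = 3.224465; V(3,1) = 0.000000; V(3,2) = 0.000000; V(3,3) = 0.000000
Backward induction: V(k, i) = exp(-r*dt) * [p * V(k+1, i) + (1-p) * V(k+1, i+1)].
  V(2,0) = exp(-r*dt) * [p*3.224465 + (1-p)*0.000000] = 1.571965
  V(2,1) = exp(-r*dt) * [p*0.000000 + (1-p)*0.000000] = 0.000000
  V(2,2) = exp(-r*dt) * [p*0.000000 + (1-p)*0.000000] = 0.000000
  V(1,0) = exp(-r*dt) * [p*1.571965 + (1-p)*0.000000] = 0.766351
  V(1,1) = exp(-r*dt) * [p*0.000000 + (1-p)*0.000000] = 0.000000
  V(0,0) = exp(-r*dt) * [p*0.766351 + (1-p)*0.000000] = 0.373605


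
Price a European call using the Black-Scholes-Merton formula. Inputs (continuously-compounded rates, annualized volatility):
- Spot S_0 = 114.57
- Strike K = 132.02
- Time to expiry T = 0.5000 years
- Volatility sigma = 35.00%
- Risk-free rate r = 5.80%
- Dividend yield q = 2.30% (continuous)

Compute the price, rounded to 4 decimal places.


Answer: Price = 5.8574

Derivation:
d1 = (ln(S/K) + (r - q + 0.5*sigma^2) * T) / (sigma * sqrt(T)) = -0.37837258
d2 = d1 - sigma * sqrt(T) = -0.62585995
exp(-rT) = 0.97141646; exp(-qT) = 0.98856587
C = S_0 * exp(-qT) * N(d1) - K * exp(-rT) * N(d2)
N(d1) = 0.35257692; N(d2) = 0.26570340
C = 114.5700 * 0.98856587 * 0.35257692 - 132.0200 * 0.97141646 * 0.26570340 = 5.8574


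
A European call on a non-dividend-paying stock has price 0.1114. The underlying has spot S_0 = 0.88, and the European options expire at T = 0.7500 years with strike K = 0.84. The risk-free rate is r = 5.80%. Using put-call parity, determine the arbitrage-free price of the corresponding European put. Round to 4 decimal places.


Answer: Put price = 0.0356

Derivation:
Put-call parity: C - P = S_0 * exp(-qT) - K * exp(-rT).
S_0 * exp(-qT) = 0.8800 * 1.00000000 = 0.88000000
K * exp(-rT) = 0.8400 * 0.95743255 = 0.80424335
P = C - S*exp(-qT) + K*exp(-rT)
P = 0.1114 - 0.88000000 + 0.80424335 = 0.0356


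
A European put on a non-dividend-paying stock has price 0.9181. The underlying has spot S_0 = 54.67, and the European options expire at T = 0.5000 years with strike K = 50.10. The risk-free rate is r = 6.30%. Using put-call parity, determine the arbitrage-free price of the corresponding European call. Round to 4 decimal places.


Put-call parity: C - P = S_0 * exp(-qT) - K * exp(-rT).
S_0 * exp(-qT) = 54.6700 * 1.00000000 = 54.67000000
K * exp(-rT) = 50.1000 * 0.96899096 = 48.54644692
C = P + S*exp(-qT) - K*exp(-rT)
C = 0.9181 + 54.67000000 - 48.54644692 = 7.0417

Answer: Call price = 7.0417


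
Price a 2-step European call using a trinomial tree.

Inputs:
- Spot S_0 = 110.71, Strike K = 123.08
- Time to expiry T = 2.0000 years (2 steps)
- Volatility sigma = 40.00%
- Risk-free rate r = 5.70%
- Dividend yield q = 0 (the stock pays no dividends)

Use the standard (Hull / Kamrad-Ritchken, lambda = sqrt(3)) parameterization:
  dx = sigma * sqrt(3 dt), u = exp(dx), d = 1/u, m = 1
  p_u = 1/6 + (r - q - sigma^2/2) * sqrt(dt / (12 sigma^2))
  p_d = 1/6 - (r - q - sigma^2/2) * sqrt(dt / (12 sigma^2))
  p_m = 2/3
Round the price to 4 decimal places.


dt = T/N = 1.000000; dx = sigma*sqrt(3*dt) = 0.692820
u = exp(dx) = 1.999346; d = 1/u = 0.500163
p_u = 0.150068, p_m = 0.666667, p_d = 0.183265
Discount per step: exp(-r*dt) = 0.944594
Stock lattice S(k, j) with j the centered position index:
  k=0: S(0,+0) = 110.7100
  k=1: S(1,-1) = 55.3731; S(1,+0) = 110.7100; S(1,+1) = 221.3476
  k=2: S(2,-2) = 27.6956; S(2,-1) = 55.3731; S(2,+0) = 110.7100; S(2,+1) = 221.3476; S(2,+2) = 442.5506
Terminal payoffs V(N, j) = max(S_T - K, 0):
  V(2,-2) = 0.000000; V(2,-1) = 0.000000; V(2,+0) = 0.000000; V(2,+1) = 98.267639; V(2,+2) = 319.470603
Backward induction: V(k, j) = exp(-r*dt) * [p_u * V(k+1, j+1) + p_m * V(k+1, j) + p_d * V(k+1, j-1)]
  V(1,-1) = exp(-r*dt) * [p_u*0.000000 + p_m*0.000000 + p_d*0.000000] = 0.000000
  V(1,+0) = exp(-r*dt) * [p_u*98.267639 + p_m*0.000000 + p_d*0.000000] = 13.929752
  V(1,+1) = exp(-r*dt) * [p_u*319.470603 + p_m*98.267639 + p_d*0.000000] = 107.167999
  V(0,+0) = exp(-r*dt) * [p_u*107.167999 + p_m*13.929752 + p_d*0.000000] = 23.963381

Answer: Price = V(0,0) = 23.9634


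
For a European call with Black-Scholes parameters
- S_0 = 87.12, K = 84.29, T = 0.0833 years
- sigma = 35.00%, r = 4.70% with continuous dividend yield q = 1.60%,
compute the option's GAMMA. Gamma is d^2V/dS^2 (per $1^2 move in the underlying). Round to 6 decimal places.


Answer: Gamma = 0.041741

Derivation:
d1 = 0.4029820446; d2 = 0.3019659568
phi(d1) = 0.3678294875; exp(-qT) = 0.9986680878; exp(-rT) = 0.9960925540
Gamma = exp(-qT) * phi(d1) / (S * sigma * sqrt(T)) = 0.9986680878 * 0.3678294875 / (87.1200 * 0.3500 * 0.2886173938) = 0.041741


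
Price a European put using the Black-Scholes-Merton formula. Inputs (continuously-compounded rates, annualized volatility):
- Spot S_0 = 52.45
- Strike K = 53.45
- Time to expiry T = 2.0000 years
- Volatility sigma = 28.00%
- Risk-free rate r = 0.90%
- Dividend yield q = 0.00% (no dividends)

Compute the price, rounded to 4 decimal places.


Answer: Price = 8.2588

Derivation:
d1 = (ln(S/K) + (r - q + 0.5*sigma^2) * T) / (sigma * sqrt(T)) = 0.19575165
d2 = d1 - sigma * sqrt(T) = -0.20022815
exp(-rT) = 0.98216103; exp(-qT) = 1.00000000
P = K * exp(-rT) * N(-d2) - S_0 * exp(-qT) * N(-d1)
N(-d1) = 0.42240228; N(-d2) = 0.57934892
P = 53.4500 * 0.98216103 * 0.57934892 - 52.4500 * 1.00000000 * 0.42240228 = 8.2588


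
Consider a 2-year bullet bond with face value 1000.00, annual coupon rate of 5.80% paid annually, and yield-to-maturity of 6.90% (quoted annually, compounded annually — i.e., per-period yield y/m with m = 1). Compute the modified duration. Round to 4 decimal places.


Coupon per period c = face * coupon_rate / m = 58.000000
Periods per year m = 1; per-period yield y/m = 0.069000
Number of cashflows N = 2
Cashflows (t years, CF_t, discount factor 1/(1+y/m)^(m*t), PV):
  t = 1.0000: CF_t = 58.000000, DF = 0.935454, PV = 54.256314
  t = 2.0000: CF_t = 1058.000000, DF = 0.875074, PV = 925.827885
Price P = sum_t PV_t = 980.084200
First compute Macaulay numerator sum_t t * PV_t:
  t * PV_t at t = 1.0000: 54.256314
  t * PV_t at t = 2.0000: 1851.655771
Macaulay duration D = 1905.912085 / 980.084200 = 1.944641
Modified duration = D / (1 + y/m) = 1.944641 / (1 + 0.069000) = 1.819122

Answer: Modified duration = 1.8191


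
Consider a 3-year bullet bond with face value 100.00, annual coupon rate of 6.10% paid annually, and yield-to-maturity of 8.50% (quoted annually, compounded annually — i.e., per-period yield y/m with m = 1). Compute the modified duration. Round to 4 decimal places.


Answer: Modified duration = 2.6037

Derivation:
Coupon per period c = face * coupon_rate / m = 6.100000
Periods per year m = 1; per-period yield y/m = 0.085000
Number of cashflows N = 3
Cashflows (t years, CF_t, discount factor 1/(1+y/m)^(m*t), PV):
  t = 1.0000: CF_t = 6.100000, DF = 0.921659, PV = 5.622120
  t = 2.0000: CF_t = 6.100000, DF = 0.849455, PV = 5.181677
  t = 3.0000: CF_t = 106.100000, DF = 0.782908, PV = 83.066549
Price P = sum_t PV_t = 93.870346
First compute Macaulay numerator sum_t t * PV_t:
  t * PV_t at t = 1.0000: 5.622120
  t * PV_t at t = 2.0000: 10.363354
  t * PV_t at t = 3.0000: 249.199648
Macaulay duration D = 265.185122 / 93.870346 = 2.825015
Modified duration = D / (1 + y/m) = 2.825015 / (1 + 0.085000) = 2.603700


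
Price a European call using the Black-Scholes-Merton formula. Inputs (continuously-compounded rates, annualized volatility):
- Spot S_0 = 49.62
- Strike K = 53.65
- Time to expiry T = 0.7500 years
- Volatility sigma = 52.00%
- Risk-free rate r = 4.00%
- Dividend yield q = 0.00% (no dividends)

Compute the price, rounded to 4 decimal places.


d1 = (ln(S/K) + (r - q + 0.5*sigma^2) * T) / (sigma * sqrt(T)) = 0.11838458
d2 = d1 - sigma * sqrt(T) = -0.33194863
exp(-rT) = 0.97044553; exp(-qT) = 1.00000000
C = S_0 * exp(-qT) * N(d1) - K * exp(-rT) * N(d2)
N(d1) = 0.54711853; N(d2) = 0.36996403
C = 49.6200 * 1.00000000 * 0.54711853 - 53.6500 * 0.97044553 * 0.36996403 = 7.8861

Answer: Price = 7.8861


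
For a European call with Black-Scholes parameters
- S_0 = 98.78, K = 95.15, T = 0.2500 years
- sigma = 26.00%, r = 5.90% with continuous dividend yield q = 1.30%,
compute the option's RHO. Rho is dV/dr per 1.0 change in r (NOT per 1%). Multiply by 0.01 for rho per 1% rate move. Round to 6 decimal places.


Answer: Rho = 14.585675

Derivation:
d1 = 0.4414658567; d2 = 0.3114658567
phi(d1) = 0.3619010003; exp(-qT) = 0.9967552755; exp(-rT) = 0.9853582484
N(d2) = 0.6222767524
Rho = K*T*exp(-rT)*N(d2) = 95.1500 * 0.2500 * 0.9853582484 * 0.6222767524 = 14.585675


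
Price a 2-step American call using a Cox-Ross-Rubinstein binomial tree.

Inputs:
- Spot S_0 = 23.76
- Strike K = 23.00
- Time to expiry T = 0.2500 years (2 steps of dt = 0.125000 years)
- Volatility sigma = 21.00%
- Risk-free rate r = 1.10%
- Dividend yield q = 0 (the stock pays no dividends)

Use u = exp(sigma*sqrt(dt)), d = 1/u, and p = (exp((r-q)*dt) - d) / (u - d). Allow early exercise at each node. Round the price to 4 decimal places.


Answer: Price = V(0,0) = 1.4747

Derivation:
dt = T/N = 0.125000
u = exp(sigma*sqrt(dt)) = 1.077072; d = 1/u = 0.928443
p = (exp((r-q)*dt) - d) / (u - d) = 0.490705
Discount per step: exp(-r*dt) = 0.998626
Stock lattice S(k, i) with i counting down-moves:
  k=0: S(0,0) = 23.7600
  k=1: S(1,0) = 25.5912; S(1,1) = 22.0598
  k=2: S(2,0) = 27.5636; S(2,1) = 23.7600; S(2,2) = 20.4813
Terminal payoffs V(N, i) = max(S_T - K, 0):
  V(2,0) = 4.563596; V(2,1) = 0.760000; V(2,2) = 0.000000
Backward induction: V(k, i) = exp(-r*dt) * [p * V(k+1, i) + (1-p) * V(k+1, i+1)]; then take max(V_cont, immediate exercise) for American.
  V(1,0) = exp(-r*dt) * [p*4.563596 + (1-p)*0.760000] = 2.622833; exercise = 2.591230; V(1,0) = max -> 2.622833
  V(1,1) = exp(-r*dt) * [p*0.760000 + (1-p)*0.000000] = 0.372423; exercise = 0.000000; V(1,1) = max -> 0.372423
  V(0,0) = exp(-r*dt) * [p*2.622833 + (1-p)*0.372423] = 1.474680; exercise = 0.760000; V(0,0) = max -> 1.474680


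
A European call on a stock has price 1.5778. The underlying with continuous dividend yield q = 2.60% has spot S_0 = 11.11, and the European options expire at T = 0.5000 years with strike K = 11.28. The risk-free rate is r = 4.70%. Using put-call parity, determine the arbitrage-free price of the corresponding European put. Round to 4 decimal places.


Put-call parity: C - P = S_0 * exp(-qT) - K * exp(-rT).
S_0 * exp(-qT) = 11.1100 * 0.98708414 = 10.96650474
K * exp(-rT) = 11.2800 * 0.97677397 = 11.01801043
P = C - S*exp(-qT) + K*exp(-rT)
P = 1.5778 - 10.96650474 + 11.01801043 = 1.6293

Answer: Put price = 1.6293


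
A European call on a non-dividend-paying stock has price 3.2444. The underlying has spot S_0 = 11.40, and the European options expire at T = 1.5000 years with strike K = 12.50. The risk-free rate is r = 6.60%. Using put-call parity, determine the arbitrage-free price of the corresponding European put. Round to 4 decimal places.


Answer: Put price = 3.1662

Derivation:
Put-call parity: C - P = S_0 * exp(-qT) - K * exp(-rT).
S_0 * exp(-qT) = 11.4000 * 1.00000000 = 11.40000000
K * exp(-rT) = 12.5000 * 0.90574271 = 11.32178385
P = C - S*exp(-qT) + K*exp(-rT)
P = 3.2444 - 11.40000000 + 11.32178385 = 3.1662


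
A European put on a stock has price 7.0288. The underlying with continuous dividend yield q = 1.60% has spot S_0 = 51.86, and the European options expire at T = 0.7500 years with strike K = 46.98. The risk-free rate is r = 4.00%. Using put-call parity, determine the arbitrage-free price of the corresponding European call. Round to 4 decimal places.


Put-call parity: C - P = S_0 * exp(-qT) - K * exp(-rT).
S_0 * exp(-qT) = 51.8600 * 0.98807171 = 51.24139903
K * exp(-rT) = 46.9800 * 0.97044553 = 45.59153117
C = P + S*exp(-qT) - K*exp(-rT)
C = 7.0288 + 51.24139903 - 45.59153117 = 12.6787

Answer: Call price = 12.6787


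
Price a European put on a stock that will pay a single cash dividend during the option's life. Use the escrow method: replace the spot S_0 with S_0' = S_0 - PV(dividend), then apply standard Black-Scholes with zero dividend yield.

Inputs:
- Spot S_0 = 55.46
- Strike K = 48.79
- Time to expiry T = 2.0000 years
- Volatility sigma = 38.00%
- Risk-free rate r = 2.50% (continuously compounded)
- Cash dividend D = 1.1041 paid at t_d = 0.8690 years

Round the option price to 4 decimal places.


Answer: Price = 7.1397

Derivation:
PV(D) = D * exp(-r * t_d) = 1.1041 * 0.97850929 = 1.08037211
S_0' = S_0 - PV(D) = 55.4600 - 1.08037211 = 54.37962789
d1 = (ln(S_0'/K) + (r + sigma^2/2)*T) / (sigma*sqrt(T)) = 0.56357196
d2 = d1 - sigma*sqrt(T) = 0.02617081
exp(-rT) = 0.95122942
N(-d1) = 0.28652274; N(-d2) = 0.48956055
P = K * exp(-rT) * N(-d2) - S_0' * N(-d1) = 48.7900 * 0.95122942 * 0.48956055 - 54.37962789 * 0.28652274 = 7.1397


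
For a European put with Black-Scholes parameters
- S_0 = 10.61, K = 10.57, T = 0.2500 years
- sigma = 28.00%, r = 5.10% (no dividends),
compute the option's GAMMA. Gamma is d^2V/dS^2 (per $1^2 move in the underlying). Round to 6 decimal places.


Answer: Gamma = 0.263869

Derivation:
d1 = 0.1880510910; d2 = 0.0480510910
phi(d1) = 0.3919503366; exp(-qT) = 1.0000000000; exp(-rT) = 0.9873309369
Gamma = exp(-qT) * phi(d1) / (S * sigma * sqrt(T)) = 1.0000000000 * 0.3919503366 / (10.6100 * 0.2800 * 0.5000000000) = 0.263869


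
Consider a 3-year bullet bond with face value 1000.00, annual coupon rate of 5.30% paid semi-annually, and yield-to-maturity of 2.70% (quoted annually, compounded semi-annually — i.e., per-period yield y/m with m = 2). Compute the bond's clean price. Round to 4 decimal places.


Answer: Price = 1074.4433

Derivation:
Coupon per period c = face * coupon_rate / m = 26.500000
Periods per year m = 2; per-period yield y/m = 0.013500
Number of cashflows N = 6
Cashflows (t years, CF_t, discount factor 1/(1+y/m)^(m*t), PV):
  t = 0.5000: CF_t = 26.500000, DF = 0.986680, PV = 26.147015
  t = 1.0000: CF_t = 26.500000, DF = 0.973537, PV = 25.798732
  t = 1.5000: CF_t = 26.500000, DF = 0.960569, PV = 25.455089
  t = 2.0000: CF_t = 26.500000, DF = 0.947774, PV = 25.116022
  t = 2.5000: CF_t = 26.500000, DF = 0.935150, PV = 24.781473
  t = 3.0000: CF_t = 1026.500000, DF = 0.922694, PV = 947.144923
Price P = sum_t PV_t = 1074.443254


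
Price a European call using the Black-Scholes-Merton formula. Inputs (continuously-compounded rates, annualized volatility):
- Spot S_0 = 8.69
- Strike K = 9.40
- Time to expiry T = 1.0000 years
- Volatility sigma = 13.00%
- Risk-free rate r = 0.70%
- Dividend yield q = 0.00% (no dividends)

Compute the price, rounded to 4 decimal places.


d1 = (ln(S/K) + (r - q + 0.5*sigma^2) * T) / (sigma * sqrt(T)) = -0.48528269
d2 = d1 - sigma * sqrt(T) = -0.61528269
exp(-rT) = 0.99302444; exp(-qT) = 1.00000000
C = S_0 * exp(-qT) * N(d1) - K * exp(-rT) * N(d2)
N(d1) = 0.31373792; N(d2) = 0.26918402
C = 8.6900 * 1.00000000 * 0.31373792 - 9.4000 * 0.99302444 * 0.26918402 = 0.2137

Answer: Price = 0.2137


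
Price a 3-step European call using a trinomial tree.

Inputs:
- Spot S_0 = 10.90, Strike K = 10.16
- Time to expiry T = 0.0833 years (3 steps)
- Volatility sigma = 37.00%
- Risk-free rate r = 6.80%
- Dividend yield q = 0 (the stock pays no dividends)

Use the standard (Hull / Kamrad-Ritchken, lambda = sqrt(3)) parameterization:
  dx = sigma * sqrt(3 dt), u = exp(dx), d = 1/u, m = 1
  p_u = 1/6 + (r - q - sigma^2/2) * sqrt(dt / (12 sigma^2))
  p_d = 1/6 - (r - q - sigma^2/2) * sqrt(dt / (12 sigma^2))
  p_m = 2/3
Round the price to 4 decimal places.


Answer: Price = V(0,0) = 0.9682

Derivation:
dt = T/N = 0.027767; dx = sigma*sqrt(3*dt) = 0.106788
u = exp(dx) = 1.112699; d = 1/u = 0.898716
p_u = 0.166608, p_m = 0.666667, p_d = 0.166725
Discount per step: exp(-r*dt) = 0.998114
Stock lattice S(k, j) with j the centered position index:
  k=0: S(0,+0) = 10.9000
  k=1: S(1,-1) = 9.7960; S(1,+0) = 10.9000; S(1,+1) = 12.1284
  k=2: S(2,-2) = 8.8038; S(2,-1) = 9.7960; S(2,+0) = 10.9000; S(2,+1) = 12.1284; S(2,+2) = 13.4953
  k=3: S(3,-3) = 7.9121; S(3,-2) = 8.8038; S(3,-1) = 9.7960; S(3,+0) = 10.9000; S(3,+1) = 12.1284; S(3,+2) = 13.4953; S(3,+3) = 15.0162
Terminal payoffs V(N, j) = max(S_T - K, 0):
  V(3,-3) = 0.000000; V(3,-2) = 0.000000; V(3,-1) = 0.000000; V(3,+0) = 0.740000; V(3,+1) = 1.968417; V(3,+2) = 3.335275; V(3,+3) = 4.856177
Backward induction: V(k, j) = exp(-r*dt) * [p_u * V(k+1, j+1) + p_m * V(k+1, j) + p_d * V(k+1, j-1)]
  V(2,-2) = exp(-r*dt) * [p_u*0.000000 + p_m*0.000000 + p_d*0.000000] = 0.000000
  V(2,-1) = exp(-r*dt) * [p_u*0.740000 + p_m*0.000000 + p_d*0.000000] = 0.123057
  V(2,+0) = exp(-r*dt) * [p_u*1.968417 + p_m*0.740000 + p_d*0.000000] = 0.819738
  V(2,+1) = exp(-r*dt) * [p_u*3.335275 + p_m*1.968417 + p_d*0.740000] = 1.987582
  V(2,+2) = exp(-r*dt) * [p_u*4.856177 + p_m*3.335275 + p_d*1.968417] = 3.354441
  V(1,-1) = exp(-r*dt) * [p_u*0.819738 + p_m*0.123057 + p_d*0.000000] = 0.218201
  V(1,+0) = exp(-r*dt) * [p_u*1.987582 + p_m*0.819738 + p_d*0.123057] = 0.896462
  V(1,+1) = exp(-r*dt) * [p_u*3.354441 + p_m*1.987582 + p_d*0.819738] = 2.016792
  V(0,+0) = exp(-r*dt) * [p_u*2.016792 + p_m*0.896462 + p_d*0.218201] = 0.968205


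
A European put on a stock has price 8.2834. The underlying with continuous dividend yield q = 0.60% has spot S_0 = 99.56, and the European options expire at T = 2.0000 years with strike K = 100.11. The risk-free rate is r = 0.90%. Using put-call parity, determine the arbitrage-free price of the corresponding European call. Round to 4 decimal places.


Put-call parity: C - P = S_0 * exp(-qT) - K * exp(-rT).
S_0 * exp(-qT) = 99.5600 * 0.98807171 = 98.37241973
K * exp(-rT) = 100.1100 * 0.98216103 = 98.32414095
C = P + S*exp(-qT) - K*exp(-rT)
C = 8.2834 + 98.37241973 - 98.32414095 = 8.3317

Answer: Call price = 8.3317


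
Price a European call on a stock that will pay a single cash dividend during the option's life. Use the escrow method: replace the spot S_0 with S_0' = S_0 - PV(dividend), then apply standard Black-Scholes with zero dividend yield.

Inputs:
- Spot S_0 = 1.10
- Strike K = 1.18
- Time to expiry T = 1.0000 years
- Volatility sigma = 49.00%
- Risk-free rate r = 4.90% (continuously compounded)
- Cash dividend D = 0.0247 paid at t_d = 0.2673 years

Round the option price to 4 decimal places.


Answer: Price = 0.1897

Derivation:
PV(D) = D * exp(-r * t_d) = 0.0247 * 0.98698770 = 0.02437860
S_0' = S_0 - PV(D) = 1.1000 - 0.02437860 = 1.07562140
d1 = (ln(S_0'/K) + (r + sigma^2/2)*T) / (sigma*sqrt(T)) = 0.15598797
d2 = d1 - sigma*sqrt(T) = -0.33401203
exp(-rT) = 0.95218113
N(d1) = 0.56197875; N(d2) = 0.36918524
C = S_0' * N(d1) - K * exp(-rT) * N(d2) = 1.07562140 * 0.56197875 - 1.1800 * 0.95218113 * 0.36918524 = 0.1897


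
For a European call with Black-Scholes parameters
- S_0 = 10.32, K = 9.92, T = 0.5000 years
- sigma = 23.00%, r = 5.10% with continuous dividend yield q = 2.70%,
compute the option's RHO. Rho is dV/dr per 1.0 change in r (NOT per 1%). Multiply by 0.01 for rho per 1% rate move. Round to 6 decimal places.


Answer: Rho = 2.867721

Derivation:
d1 = 0.3981677627; d2 = 0.2355332030
phi(d1) = 0.3685395239; exp(-qT) = 0.9865907163; exp(-rT) = 0.9748223790
N(d2) = 0.5931025443
Rho = K*T*exp(-rT)*N(d2) = 9.9200 * 0.5000 * 0.9748223790 * 0.5931025443 = 2.867721


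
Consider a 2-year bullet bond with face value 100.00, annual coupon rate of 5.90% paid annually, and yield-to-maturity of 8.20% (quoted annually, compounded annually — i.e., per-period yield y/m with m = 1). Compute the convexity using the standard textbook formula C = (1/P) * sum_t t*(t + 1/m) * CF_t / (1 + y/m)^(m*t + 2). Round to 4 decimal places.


Answer: Convexity = 4.9308

Derivation:
Coupon per period c = face * coupon_rate / m = 5.900000
Periods per year m = 1; per-period yield y/m = 0.082000
Number of cashflows N = 2
Cashflows (t years, CF_t, discount factor 1/(1+y/m)^(m*t), PV):
  t = 1.0000: CF_t = 5.900000, DF = 0.924214, PV = 5.452865
  t = 2.0000: CF_t = 105.900000, DF = 0.854172, PV = 90.456846
Price P = sum_t PV_t = 95.909711
Convexity numerator sum_t t*(t + 1/m) * CF_t / (1+y/m)^(m*t + 2):
  t = 1.0000: term = 9.315372
  t = 2.0000: term = 463.594385
Convexity = (1/P) * sum = 472.909758 / 95.909711 = 4.930781


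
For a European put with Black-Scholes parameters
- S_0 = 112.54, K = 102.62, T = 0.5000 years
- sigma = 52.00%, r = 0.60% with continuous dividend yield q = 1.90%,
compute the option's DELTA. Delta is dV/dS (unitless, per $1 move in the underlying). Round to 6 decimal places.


d1 = 0.4171273718; d2 = 0.0494318456
phi(d1) = 0.3657021205; exp(-qT) = 0.9905449824; exp(-rT) = 0.9970044955
N(-d1) = 0.3382926225
Delta = -exp(-qT) * N(-d1) = -0.9905449824 * 0.3382926225 = -0.335094

Answer: Delta = -0.335094


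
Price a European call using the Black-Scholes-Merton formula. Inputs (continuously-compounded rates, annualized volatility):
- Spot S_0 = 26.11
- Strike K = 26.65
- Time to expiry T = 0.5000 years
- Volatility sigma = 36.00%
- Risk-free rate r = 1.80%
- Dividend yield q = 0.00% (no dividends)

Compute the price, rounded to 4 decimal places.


Answer: Price = 2.5118

Derivation:
d1 = (ln(S/K) + (r - q + 0.5*sigma^2) * T) / (sigma * sqrt(T)) = 0.08221779
d2 = d1 - sigma * sqrt(T) = -0.17234065
exp(-rT) = 0.99104038; exp(-qT) = 1.00000000
C = S_0 * exp(-qT) * N(d1) - K * exp(-rT) * N(d2)
N(d1) = 0.53276324; N(d2) = 0.43158486
C = 26.1100 * 1.00000000 * 0.53276324 - 26.6500 * 0.99104038 * 0.43158486 = 2.5118


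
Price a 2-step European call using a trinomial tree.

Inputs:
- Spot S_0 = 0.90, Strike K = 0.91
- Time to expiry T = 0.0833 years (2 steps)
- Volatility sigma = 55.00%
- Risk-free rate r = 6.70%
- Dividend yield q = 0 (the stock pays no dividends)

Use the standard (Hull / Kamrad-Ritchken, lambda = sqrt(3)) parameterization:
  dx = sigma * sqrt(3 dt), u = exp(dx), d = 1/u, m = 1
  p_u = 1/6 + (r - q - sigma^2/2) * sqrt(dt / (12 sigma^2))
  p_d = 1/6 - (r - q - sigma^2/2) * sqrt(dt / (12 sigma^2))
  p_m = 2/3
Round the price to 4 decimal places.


Answer: Price = V(0,0) = 0.0486

Derivation:
dt = T/N = 0.041650; dx = sigma*sqrt(3*dt) = 0.194415
u = exp(dx) = 1.214601; d = 1/u = 0.823316
p_u = 0.157642, p_m = 0.666667, p_d = 0.175691
Discount per step: exp(-r*dt) = 0.997213
Stock lattice S(k, j) with j the centered position index:
  k=0: S(0,+0) = 0.9000
  k=1: S(1,-1) = 0.7410; S(1,+0) = 0.9000; S(1,+1) = 1.0931
  k=2: S(2,-2) = 0.6101; S(2,-1) = 0.7410; S(2,+0) = 0.9000; S(2,+1) = 1.0931; S(2,+2) = 1.3277
Terminal payoffs V(N, j) = max(S_T - K, 0):
  V(2,-2) = 0.000000; V(2,-1) = 0.000000; V(2,+0) = 0.000000; V(2,+1) = 0.183141; V(2,+2) = 0.417730
Backward induction: V(k, j) = exp(-r*dt) * [p_u * V(k+1, j+1) + p_m * V(k+1, j) + p_d * V(k+1, j-1)]
  V(1,-1) = exp(-r*dt) * [p_u*0.000000 + p_m*0.000000 + p_d*0.000000] = 0.000000
  V(1,+0) = exp(-r*dt) * [p_u*0.183141 + p_m*0.000000 + p_d*0.000000] = 0.028790
  V(1,+1) = exp(-r*dt) * [p_u*0.417730 + p_m*0.183141 + p_d*0.000000] = 0.187422
  V(0,+0) = exp(-r*dt) * [p_u*0.187422 + p_m*0.028790 + p_d*0.000000] = 0.048603


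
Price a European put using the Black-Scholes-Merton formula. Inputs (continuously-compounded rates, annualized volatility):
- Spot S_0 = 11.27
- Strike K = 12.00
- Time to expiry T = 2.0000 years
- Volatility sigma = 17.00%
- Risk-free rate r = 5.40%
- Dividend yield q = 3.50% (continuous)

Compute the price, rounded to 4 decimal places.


d1 = (ln(S/K) + (r - q + 0.5*sigma^2) * T) / (sigma * sqrt(T)) = 0.01721047
d2 = d1 - sigma * sqrt(T) = -0.22320583
exp(-rT) = 0.89762760; exp(-qT) = 0.93239382
P = K * exp(-rT) * N(-d2) - S_0 * exp(-qT) * N(-d1)
N(-d1) = 0.49313435; N(-d2) = 0.58831234
P = 12.0000 * 0.89762760 * 0.58831234 - 11.2700 * 0.93239382 * 0.49313435 = 1.1551

Answer: Price = 1.1551


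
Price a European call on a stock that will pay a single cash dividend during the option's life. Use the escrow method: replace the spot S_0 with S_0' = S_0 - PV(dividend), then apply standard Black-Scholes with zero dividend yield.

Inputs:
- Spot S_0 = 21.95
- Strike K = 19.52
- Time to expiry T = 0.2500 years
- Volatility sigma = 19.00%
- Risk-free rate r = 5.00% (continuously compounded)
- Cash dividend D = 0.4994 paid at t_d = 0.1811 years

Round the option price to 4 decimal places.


PV(D) = D * exp(-r * t_d) = 0.4994 * 0.99098587 = 0.49489835
S_0' = S_0 - PV(D) = 21.9500 - 0.49489835 = 21.45510165
d1 = (ln(S_0'/K) + (r + sigma^2/2)*T) / (sigma*sqrt(T)) = 1.17405658
d2 = d1 - sigma*sqrt(T) = 1.07905658
exp(-rT) = 0.98757780
N(d1) = 0.87981382; N(d2) = 0.85971875
C = S_0' * N(d1) - K * exp(-rT) * N(d2) = 21.45510165 * 0.87981382 - 19.5200 * 0.98757780 * 0.85971875 = 2.3033

Answer: Price = 2.3033


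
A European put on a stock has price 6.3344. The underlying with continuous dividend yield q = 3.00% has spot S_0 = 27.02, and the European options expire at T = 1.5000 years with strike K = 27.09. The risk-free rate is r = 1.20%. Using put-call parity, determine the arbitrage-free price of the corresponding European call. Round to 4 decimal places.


Answer: Call price = 5.5587

Derivation:
Put-call parity: C - P = S_0 * exp(-qT) - K * exp(-rT).
S_0 * exp(-qT) = 27.0200 * 0.95599748 = 25.83105196
K * exp(-rT) = 27.0900 * 0.98216103 = 26.60674237
C = P + S*exp(-qT) - K*exp(-rT)
C = 6.3344 + 25.83105196 - 26.60674237 = 5.5587


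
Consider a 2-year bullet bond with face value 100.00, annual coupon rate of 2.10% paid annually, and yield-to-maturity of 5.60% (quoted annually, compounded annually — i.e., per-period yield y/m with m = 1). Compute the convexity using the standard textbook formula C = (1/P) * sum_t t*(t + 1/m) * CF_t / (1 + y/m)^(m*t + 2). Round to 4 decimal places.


Answer: Convexity = 5.3043

Derivation:
Coupon per period c = face * coupon_rate / m = 2.100000
Periods per year m = 1; per-period yield y/m = 0.056000
Number of cashflows N = 2
Cashflows (t years, CF_t, discount factor 1/(1+y/m)^(m*t), PV):
  t = 1.0000: CF_t = 2.100000, DF = 0.946970, PV = 1.988636
  t = 2.0000: CF_t = 102.100000, DF = 0.896752, PV = 91.558339
Price P = sum_t PV_t = 93.546975
Convexity numerator sum_t t*(t + 1/m) * CF_t / (1+y/m)^(m*t + 2):
  t = 1.0000: term = 3.566626
  t = 2.0000: term = 492.630526
Convexity = (1/P) * sum = 496.197152 / 93.546975 = 5.304256


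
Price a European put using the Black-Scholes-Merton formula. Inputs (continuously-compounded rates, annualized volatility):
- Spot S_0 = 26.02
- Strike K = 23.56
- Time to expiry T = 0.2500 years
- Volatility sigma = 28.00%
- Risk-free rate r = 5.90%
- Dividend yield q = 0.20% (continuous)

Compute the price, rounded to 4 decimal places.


d1 = (ln(S/K) + (r - q + 0.5*sigma^2) * T) / (sigma * sqrt(T)) = 0.88117939
d2 = d1 - sigma * sqrt(T) = 0.74117939
exp(-rT) = 0.98535825; exp(-qT) = 0.99950012
P = K * exp(-rT) * N(-d2) - S_0 * exp(-qT) * N(-d1)
N(-d1) = 0.18911037; N(-d2) = 0.22929234
P = 23.5600 * 0.98535825 * 0.22929234 - 26.0200 * 0.99950012 * 0.18911037 = 0.4048

Answer: Price = 0.4048


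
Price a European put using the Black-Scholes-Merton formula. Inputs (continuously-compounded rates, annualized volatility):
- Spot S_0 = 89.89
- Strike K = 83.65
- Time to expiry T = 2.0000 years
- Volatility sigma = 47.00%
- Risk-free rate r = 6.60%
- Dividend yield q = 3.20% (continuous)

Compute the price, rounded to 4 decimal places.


Answer: Price = 15.4501

Derivation:
d1 = (ln(S/K) + (r - q + 0.5*sigma^2) * T) / (sigma * sqrt(T)) = 0.54288540
d2 = d1 - sigma * sqrt(T) = -0.12179497
exp(-rT) = 0.87634100; exp(-qT) = 0.93800500
P = K * exp(-rT) * N(-d2) - S_0 * exp(-qT) * N(-d1)
N(-d1) = 0.29360435; N(-d2) = 0.54846930
P = 83.6500 * 0.87634100 * 0.54846930 - 89.8900 * 0.93800500 * 0.29360435 = 15.4501


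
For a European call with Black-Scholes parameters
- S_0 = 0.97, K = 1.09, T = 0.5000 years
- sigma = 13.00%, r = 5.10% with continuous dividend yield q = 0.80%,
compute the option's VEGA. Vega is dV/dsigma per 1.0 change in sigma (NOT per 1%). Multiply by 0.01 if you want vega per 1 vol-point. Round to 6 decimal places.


d1 = -0.9889911325; d2 = -1.0809150141
phi(d1) = 0.2446344402; exp(-qT) = 0.9960079893; exp(-rT) = 0.9748223790
Vega = S * exp(-qT) * phi(d1) * sqrt(T) = 0.9700 * 0.9960079893 * 0.2446344402 * 0.7071067812 = 0.167123

Answer: Vega = 0.167123


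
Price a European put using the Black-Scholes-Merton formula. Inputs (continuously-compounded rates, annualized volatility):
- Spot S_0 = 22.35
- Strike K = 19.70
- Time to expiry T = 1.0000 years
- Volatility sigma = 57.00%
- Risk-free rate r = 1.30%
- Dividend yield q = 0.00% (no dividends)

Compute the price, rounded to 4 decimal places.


Answer: Price = 3.3715

Derivation:
d1 = (ln(S/K) + (r - q + 0.5*sigma^2) * T) / (sigma * sqrt(T)) = 0.52922401
d2 = d1 - sigma * sqrt(T) = -0.04077599
exp(-rT) = 0.98708414; exp(-qT) = 1.00000000
P = K * exp(-rT) * N(-d2) - S_0 * exp(-qT) * N(-d1)
N(-d1) = 0.29832503; N(-d2) = 0.51626276
P = 19.7000 * 0.98708414 * 0.51626276 - 22.3500 * 1.00000000 * 0.29832503 = 3.3715


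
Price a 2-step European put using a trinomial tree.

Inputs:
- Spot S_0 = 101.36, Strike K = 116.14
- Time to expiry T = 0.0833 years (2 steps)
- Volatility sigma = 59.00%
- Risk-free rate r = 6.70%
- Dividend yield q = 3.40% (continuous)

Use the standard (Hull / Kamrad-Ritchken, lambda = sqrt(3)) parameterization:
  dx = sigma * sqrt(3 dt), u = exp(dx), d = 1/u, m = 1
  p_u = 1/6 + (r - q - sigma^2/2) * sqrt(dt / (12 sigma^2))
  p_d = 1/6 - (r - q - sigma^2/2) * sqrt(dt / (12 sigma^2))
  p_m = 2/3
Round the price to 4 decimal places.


dt = T/N = 0.041650; dx = sigma*sqrt(3*dt) = 0.208555
u = exp(dx) = 1.231896; d = 1/u = 0.811757
p_u = 0.152582, p_m = 0.666667, p_d = 0.180751
Discount per step: exp(-r*dt) = 0.997213
Stock lattice S(k, j) with j the centered position index:
  k=0: S(0,+0) = 101.3600
  k=1: S(1,-1) = 82.2796; S(1,+0) = 101.3600; S(1,+1) = 124.8650
  k=2: S(2,-2) = 66.7910; S(2,-1) = 82.2796; S(2,+0) = 101.3600; S(2,+1) = 124.8650; S(2,+2) = 153.8208
Terminal payoffs V(N, j) = max(K - S_T, 0):
  V(2,-2) = 49.348957; V(2,-1) = 33.860354; V(2,+0) = 14.780000; V(2,+1) = 0.000000; V(2,+2) = 0.000000
Backward induction: V(k, j) = exp(-r*dt) * [p_u * V(k+1, j+1) + p_m * V(k+1, j) + p_d * V(k+1, j-1)]
  V(1,-1) = exp(-r*dt) * [p_u*14.780000 + p_m*33.860354 + p_d*49.348957] = 33.654566
  V(1,+0) = exp(-r*dt) * [p_u*0.000000 + p_m*14.780000 + p_d*33.860354] = 15.929115
  V(1,+1) = exp(-r*dt) * [p_u*0.000000 + p_m*0.000000 + p_d*14.780000] = 2.664056
  V(0,+0) = exp(-r*dt) * [p_u*2.664056 + p_m*15.929115 + p_d*33.654566] = 17.061319

Answer: Price = V(0,0) = 17.0613


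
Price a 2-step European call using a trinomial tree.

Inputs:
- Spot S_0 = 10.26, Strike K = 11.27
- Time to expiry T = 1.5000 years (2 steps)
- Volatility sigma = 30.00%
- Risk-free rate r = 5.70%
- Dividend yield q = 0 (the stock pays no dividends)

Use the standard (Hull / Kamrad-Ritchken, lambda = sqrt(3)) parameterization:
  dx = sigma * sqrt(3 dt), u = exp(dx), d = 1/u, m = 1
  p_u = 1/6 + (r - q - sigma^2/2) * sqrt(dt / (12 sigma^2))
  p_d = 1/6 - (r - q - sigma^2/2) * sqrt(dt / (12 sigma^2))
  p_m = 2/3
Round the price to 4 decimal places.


dt = T/N = 0.750000; dx = sigma*sqrt(3*dt) = 0.450000
u = exp(dx) = 1.568312; d = 1/u = 0.637628
p_u = 0.176667, p_m = 0.666667, p_d = 0.156667
Discount per step: exp(-r*dt) = 0.958151
Stock lattice S(k, j) with j the centered position index:
  k=0: S(0,+0) = 10.2600
  k=1: S(1,-1) = 6.5421; S(1,+0) = 10.2600; S(1,+1) = 16.0909
  k=2: S(2,-2) = 4.1714; S(2,-1) = 6.5421; S(2,+0) = 10.2600; S(2,+1) = 16.0909; S(2,+2) = 25.2355
Terminal payoffs V(N, j) = max(S_T - K, 0):
  V(2,-2) = 0.000000; V(2,-1) = 0.000000; V(2,+0) = 0.000000; V(2,+1) = 4.820883; V(2,+2) = 13.965528
Backward induction: V(k, j) = exp(-r*dt) * [p_u * V(k+1, j+1) + p_m * V(k+1, j) + p_d * V(k+1, j-1)]
  V(1,-1) = exp(-r*dt) * [p_u*0.000000 + p_m*0.000000 + p_d*0.000000] = 0.000000
  V(1,+0) = exp(-r*dt) * [p_u*4.820883 + p_m*0.000000 + p_d*0.000000] = 0.816047
  V(1,+1) = exp(-r*dt) * [p_u*13.965528 + p_m*4.820883 + p_d*0.000000] = 5.443414
  V(0,+0) = exp(-r*dt) * [p_u*5.443414 + p_m*0.816047 + p_d*0.000000] = 1.442689

Answer: Price = V(0,0) = 1.4427


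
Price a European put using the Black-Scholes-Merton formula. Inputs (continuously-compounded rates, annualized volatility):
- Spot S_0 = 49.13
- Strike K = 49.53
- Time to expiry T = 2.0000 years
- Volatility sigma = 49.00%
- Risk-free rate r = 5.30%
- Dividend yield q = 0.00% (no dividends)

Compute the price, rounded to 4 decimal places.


d1 = (ln(S/K) + (r - q + 0.5*sigma^2) * T) / (sigma * sqrt(T)) = 0.48774682
d2 = d1 - sigma * sqrt(T) = -0.20521783
exp(-rT) = 0.89942465; exp(-qT) = 1.00000000
P = K * exp(-rT) * N(-d2) - S_0 * exp(-qT) * N(-d1)
N(-d1) = 0.31286459; N(-d2) = 0.58129903
P = 49.5300 * 0.89942465 * 0.58129903 - 49.1300 * 1.00000000 * 0.31286459 = 10.5250

Answer: Price = 10.5250


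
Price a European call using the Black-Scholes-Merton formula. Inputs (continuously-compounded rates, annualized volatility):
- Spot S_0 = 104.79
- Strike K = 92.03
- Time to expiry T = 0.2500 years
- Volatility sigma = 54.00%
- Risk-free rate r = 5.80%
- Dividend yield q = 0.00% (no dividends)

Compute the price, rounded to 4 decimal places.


d1 = (ln(S/K) + (r - q + 0.5*sigma^2) * T) / (sigma * sqrt(T)) = 0.66960643
d2 = d1 - sigma * sqrt(T) = 0.39960643
exp(-rT) = 0.98560462; exp(-qT) = 1.00000000
C = S_0 * exp(-qT) * N(d1) - K * exp(-rT) * N(d2)
N(d1) = 0.74844564; N(d2) = 0.65527679
C = 104.7900 * 1.00000000 * 0.74844564 - 92.0300 * 0.98560462 * 0.65527679 = 18.9926

Answer: Price = 18.9926


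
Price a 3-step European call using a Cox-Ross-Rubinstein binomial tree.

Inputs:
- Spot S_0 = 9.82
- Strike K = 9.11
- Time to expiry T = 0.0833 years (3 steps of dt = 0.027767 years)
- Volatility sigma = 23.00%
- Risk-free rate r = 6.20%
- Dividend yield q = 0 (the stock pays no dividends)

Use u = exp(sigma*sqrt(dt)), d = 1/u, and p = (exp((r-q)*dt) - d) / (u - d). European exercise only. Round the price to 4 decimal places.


dt = T/N = 0.027767
u = exp(sigma*sqrt(dt)) = 1.039070; d = 1/u = 0.962399
p = (exp((r-q)*dt) - d) / (u - d) = 0.512893
Discount per step: exp(-r*dt) = 0.998280
Stock lattice S(k, i) with i counting down-moves:
  k=0: S(0,0) = 9.8200
  k=1: S(1,0) = 10.2037; S(1,1) = 9.4508
  k=2: S(2,0) = 10.6023; S(2,1) = 9.8200; S(2,2) = 9.0954
  k=3: S(3,0) = 11.0165; S(3,1) = 10.2037; S(3,2) = 9.4508; S(3,3) = 8.7534
Terminal payoffs V(N, i) = max(S_T - K, 0):
  V(3,0) = 1.906544; V(3,1) = 1.093663; V(3,2) = 0.340763; V(3,3) = 0.000000
Backward induction: V(k, i) = exp(-r*dt) * [p * V(k+1, i) + (1-p) * V(k+1, i+1)].
  V(2,0) = exp(-r*dt) * [p*1.906544 + (1-p)*1.093663] = 1.507986
  V(2,1) = exp(-r*dt) * [p*1.093663 + (1-p)*0.340763] = 0.725670
  V(2,2) = exp(-r*dt) * [p*0.340763 + (1-p)*0.000000] = 0.174474
  V(1,0) = exp(-r*dt) * [p*1.507986 + (1-p)*0.725670] = 1.124976
  V(1,1) = exp(-r*dt) * [p*0.725670 + (1-p)*0.174474] = 0.456392
  V(0,0) = exp(-r*dt) * [p*1.124976 + (1-p)*0.456392] = 0.797929

Answer: Price = V(0,0) = 0.7979


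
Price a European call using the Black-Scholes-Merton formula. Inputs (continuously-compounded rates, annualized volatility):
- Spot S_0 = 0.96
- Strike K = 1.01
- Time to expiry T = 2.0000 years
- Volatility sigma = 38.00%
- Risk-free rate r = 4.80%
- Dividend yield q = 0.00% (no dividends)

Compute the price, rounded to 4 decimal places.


Answer: Price = 0.2208

Derivation:
d1 = (ln(S/K) + (r - q + 0.5*sigma^2) * T) / (sigma * sqrt(T)) = 0.35286056
d2 = d1 - sigma * sqrt(T) = -0.18454059
exp(-rT) = 0.90846402; exp(-qT) = 1.00000000
C = S_0 * exp(-qT) * N(d1) - K * exp(-rT) * N(d2)
N(d1) = 0.63790351; N(d2) = 0.42679469
C = 0.9600 * 1.00000000 * 0.63790351 - 1.0100 * 0.90846402 * 0.42679469 = 0.2208


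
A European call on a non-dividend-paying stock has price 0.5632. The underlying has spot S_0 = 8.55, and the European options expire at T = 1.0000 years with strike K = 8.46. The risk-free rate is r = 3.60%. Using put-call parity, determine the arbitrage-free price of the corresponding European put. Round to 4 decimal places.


Answer: Put price = 0.1741

Derivation:
Put-call parity: C - P = S_0 * exp(-qT) - K * exp(-rT).
S_0 * exp(-qT) = 8.5500 * 1.00000000 = 8.55000000
K * exp(-rT) = 8.4600 * 0.96464029 = 8.16085688
P = C - S*exp(-qT) + K*exp(-rT)
P = 0.5632 - 8.55000000 + 8.16085688 = 0.1741


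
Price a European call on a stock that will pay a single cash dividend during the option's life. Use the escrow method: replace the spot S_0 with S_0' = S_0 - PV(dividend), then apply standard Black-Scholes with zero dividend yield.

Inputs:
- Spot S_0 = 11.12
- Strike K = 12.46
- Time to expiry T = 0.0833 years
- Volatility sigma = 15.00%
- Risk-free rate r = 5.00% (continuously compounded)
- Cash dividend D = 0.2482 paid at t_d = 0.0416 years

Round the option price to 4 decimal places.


Answer: Price = 0.0002

Derivation:
PV(D) = D * exp(-r * t_d) = 0.2482 * 0.99792216 = 0.24768428
S_0' = S_0 - PV(D) = 11.1200 - 0.24768428 = 10.87231572
d1 = (ln(S_0'/K) + (r + sigma^2/2)*T) / (sigma*sqrt(T)) = -3.03057901
d2 = d1 - sigma*sqrt(T) = -3.07387162
exp(-rT) = 0.99584366
N(d1) = 0.00122043; N(d2) = 0.00105650
C = S_0' * N(d1) - K * exp(-rT) * N(d2) = 10.87231572 * 0.00122043 - 12.4600 * 0.99584366 * 0.00105650 = 0.0002


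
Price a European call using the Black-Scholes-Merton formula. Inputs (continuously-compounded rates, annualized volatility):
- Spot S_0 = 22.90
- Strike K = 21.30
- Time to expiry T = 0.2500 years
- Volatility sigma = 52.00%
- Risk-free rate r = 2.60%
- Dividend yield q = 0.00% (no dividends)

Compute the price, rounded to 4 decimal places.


d1 = (ln(S/K) + (r - q + 0.5*sigma^2) * T) / (sigma * sqrt(T)) = 0.43357630
d2 = d1 - sigma * sqrt(T) = 0.17357630
exp(-rT) = 0.99352108; exp(-qT) = 1.00000000
C = S_0 * exp(-qT) * N(d1) - K * exp(-rT) * N(d2)
N(d1) = 0.66770193; N(d2) = 0.56890077
C = 22.9000 * 1.00000000 * 0.66770193 - 21.3000 * 0.99352108 * 0.56890077 = 3.2513

Answer: Price = 3.2513


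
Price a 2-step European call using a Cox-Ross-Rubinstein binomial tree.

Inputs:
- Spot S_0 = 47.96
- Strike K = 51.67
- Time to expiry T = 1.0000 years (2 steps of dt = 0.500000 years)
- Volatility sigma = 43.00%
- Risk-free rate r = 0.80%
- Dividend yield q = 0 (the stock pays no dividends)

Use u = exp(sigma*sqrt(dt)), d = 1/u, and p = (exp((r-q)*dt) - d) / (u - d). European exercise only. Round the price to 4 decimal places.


dt = T/N = 0.500000
u = exp(sigma*sqrt(dt)) = 1.355345; d = 1/u = 0.737820
p = (exp((r-q)*dt) - d) / (u - d) = 0.431057
Discount per step: exp(-r*dt) = 0.996008
Stock lattice S(k, i) with i counting down-moves:
  k=0: S(0,0) = 47.9600
  k=1: S(1,0) = 65.0023; S(1,1) = 35.3858
  k=2: S(2,0) = 88.1006; S(2,1) = 47.9600; S(2,2) = 26.1084
Terminal payoffs V(N, i) = max(S_T - K, 0):
  V(2,0) = 36.430584; V(2,1) = 0.000000; V(2,2) = 0.000000
Backward induction: V(k, i) = exp(-r*dt) * [p * V(k+1, i) + (1-p) * V(k+1, i+1)].
  V(1,0) = exp(-r*dt) * [p*36.430584 + (1-p)*0.000000] = 15.640959
  V(1,1) = exp(-r*dt) * [p*0.000000 + (1-p)*0.000000] = 0.000000
  V(0,0) = exp(-r*dt) * [p*15.640959 + (1-p)*0.000000] = 6.715226

Answer: Price = V(0,0) = 6.7152


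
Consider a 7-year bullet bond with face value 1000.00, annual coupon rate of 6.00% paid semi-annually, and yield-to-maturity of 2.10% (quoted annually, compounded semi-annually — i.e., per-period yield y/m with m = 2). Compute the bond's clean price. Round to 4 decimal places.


Answer: Price = 1252.6534

Derivation:
Coupon per period c = face * coupon_rate / m = 30.000000
Periods per year m = 2; per-period yield y/m = 0.010500
Number of cashflows N = 14
Cashflows (t years, CF_t, discount factor 1/(1+y/m)^(m*t), PV):
  t = 0.5000: CF_t = 30.000000, DF = 0.989609, PV = 29.688273
  t = 1.0000: CF_t = 30.000000, DF = 0.979326, PV = 29.379785
  t = 1.5000: CF_t = 30.000000, DF = 0.969150, PV = 29.074503
  t = 2.0000: CF_t = 30.000000, DF = 0.959080, PV = 28.772393
  t = 2.5000: CF_t = 30.000000, DF = 0.949114, PV = 28.473422
  t = 3.0000: CF_t = 30.000000, DF = 0.939252, PV = 28.177558
  t = 3.5000: CF_t = 30.000000, DF = 0.929492, PV = 27.884768
  t = 4.0000: CF_t = 30.000000, DF = 0.919834, PV = 27.595020
  t = 4.5000: CF_t = 30.000000, DF = 0.910276, PV = 27.308283
  t = 5.0000: CF_t = 30.000000, DF = 0.900818, PV = 27.024525
  t = 5.5000: CF_t = 30.000000, DF = 0.891457, PV = 26.743716
  t = 6.0000: CF_t = 30.000000, DF = 0.882194, PV = 26.465825
  t = 6.5000: CF_t = 30.000000, DF = 0.873027, PV = 26.190822
  t = 7.0000: CF_t = 1030.000000, DF = 0.863956, PV = 889.874526
Price P = sum_t PV_t = 1252.653420
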